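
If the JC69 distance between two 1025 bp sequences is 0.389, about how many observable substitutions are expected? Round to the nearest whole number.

311

Invert JC69: p = (3/4)(1 − e^(−4d/3)) = 0.75 × (1 − e^(-0.518667)) = 0.75 × (1 − 0.595314) = 0.303515.
Expected differing sites = pL ≈ 0.303515 × 1025 = 311.102875 ≈ 311.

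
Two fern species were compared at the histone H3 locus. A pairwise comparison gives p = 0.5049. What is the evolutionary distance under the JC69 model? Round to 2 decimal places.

0.84

d = −(3/4) ln(1 − 4p/3) = −0.75 ln(1 − 0.6732) = −0.75 ln(0.3268)
  = −0.75 × (-1.118407) = 0.838805 substitutions/site.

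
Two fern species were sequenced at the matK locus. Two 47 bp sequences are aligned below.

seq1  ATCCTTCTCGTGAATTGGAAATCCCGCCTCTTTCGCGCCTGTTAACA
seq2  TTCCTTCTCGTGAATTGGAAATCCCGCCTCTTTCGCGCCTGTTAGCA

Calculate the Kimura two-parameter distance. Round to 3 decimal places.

Of 47 sites, 1 differences are transitions and 1 are transversions, so P = 1/47 ≈ 0.021277 and Q = 1/47 ≈ 0.021277.
Under the Kimura two-parameter model, d = −½ ln(1 − 2P − Q) − ¼ ln(1 − 2Q).
1 − 2P − Q = 0.936169, giving −½ ln(0.936169) = 0.032980.
1 − 2Q = 0.957446, giving −¼ ln(0.957446) = 0.010871.
d = 0.032980 + 0.010871 = 0.043851.

0.044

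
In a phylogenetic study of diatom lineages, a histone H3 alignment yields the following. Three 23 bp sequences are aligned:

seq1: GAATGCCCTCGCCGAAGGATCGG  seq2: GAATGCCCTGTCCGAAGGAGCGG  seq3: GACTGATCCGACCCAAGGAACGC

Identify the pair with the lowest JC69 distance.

seq1–seq2: 3/23 differ, p = 0.130, d = 0.143.
seq1–seq3: 9/23 differ, p = 0.391, d = 0.553.
seq2–seq3: 8/23 differ, p = 0.348, d = 0.467.
The smallest distance is between seq1 and seq2.

seq1 and seq2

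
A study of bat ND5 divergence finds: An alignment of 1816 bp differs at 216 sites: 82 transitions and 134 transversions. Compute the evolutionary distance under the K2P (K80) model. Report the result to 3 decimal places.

P = 82/1816 ≈ 0.045154 and Q = 134/1816 ≈ 0.073789.
Under the Kimura two-parameter model, d = −½ ln(1 − 2P − Q) − ¼ ln(1 − 2Q).
1 − 2P − Q = 0.835903, giving −½ ln(0.835903) = 0.089621.
1 − 2Q = 0.852422, giving −¼ ln(0.852422) = 0.039918.
d = 0.089621 + 0.039918 = 0.129539.

0.130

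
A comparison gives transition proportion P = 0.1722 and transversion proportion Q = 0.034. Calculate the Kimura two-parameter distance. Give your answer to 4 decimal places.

Under the Kimura two-parameter model, d = −½ ln(1 − 2P − Q) − ¼ ln(1 − 2Q).
1 − 2P − Q = 0.6216, giving −½ ln(0.6216) = 0.237729.
1 − 2Q = 0.932, giving −¼ ln(0.932) = 0.017606.
d = 0.237729 + 0.017606 = 0.255335.

0.2553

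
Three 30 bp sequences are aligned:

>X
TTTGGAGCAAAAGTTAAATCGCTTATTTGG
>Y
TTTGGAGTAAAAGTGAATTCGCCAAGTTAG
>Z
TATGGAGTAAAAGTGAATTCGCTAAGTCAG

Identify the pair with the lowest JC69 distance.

X–Y: 7/30 differ, p = 0.233, d = 0.280.
X–Z: 8/30 differ, p = 0.267, d = 0.330.
Y–Z: 3/30 differ, p = 0.100, d = 0.107.
The smallest distance is between Y and Z.

Y and Z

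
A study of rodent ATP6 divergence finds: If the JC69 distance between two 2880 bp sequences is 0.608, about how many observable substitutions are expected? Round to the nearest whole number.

1200

Invert JC69: p = (3/4)(1 − e^(−4d/3)) = 0.75 × (1 − e^(-0.810667)) = 0.75 × (1 − 0.444561) = 0.416579.
Expected differing sites = pL ≈ 0.416579 × 2880 = 1199.74752 ≈ 1200.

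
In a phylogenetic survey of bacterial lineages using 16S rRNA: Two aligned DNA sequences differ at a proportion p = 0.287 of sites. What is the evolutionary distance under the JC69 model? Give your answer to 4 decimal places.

0.3618

d = −(3/4) ln(1 − 4p/3) = −0.75 ln(1 − 0.382667) = −0.75 ln(0.617333)
  = −0.75 × (-0.482347) = 0.361760 substitutions/site.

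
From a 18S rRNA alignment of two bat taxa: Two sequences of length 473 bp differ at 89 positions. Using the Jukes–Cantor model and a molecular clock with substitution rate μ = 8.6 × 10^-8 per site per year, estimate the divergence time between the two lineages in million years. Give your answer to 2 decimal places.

p = 89/473 ≈ 0.188161.
d = −(3/4) ln(1 − 4p/3) = −0.75 ln(1 − 0.250881) = −0.75 ln(0.749119)
  = −0.75 × (-0.288857) = 0.216643 substitutions/site.
Under a molecular clock d = 2μt, so t = d/(2μ) = 0.216643 / (2 × 8.6 × 10^-8) = 1.26 million years.

1.26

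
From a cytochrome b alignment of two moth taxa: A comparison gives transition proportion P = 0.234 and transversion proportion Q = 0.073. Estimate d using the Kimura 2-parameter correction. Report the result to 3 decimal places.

Under the Kimura two-parameter model, d = −½ ln(1 − 2P − Q) − ¼ ln(1 − 2Q).
1 − 2P − Q = 0.459, giving −½ ln(0.459) = 0.389353.
1 − 2Q = 0.854, giving −¼ ln(0.854) = 0.039456.
d = 0.389353 + 0.039456 = 0.428809.

0.429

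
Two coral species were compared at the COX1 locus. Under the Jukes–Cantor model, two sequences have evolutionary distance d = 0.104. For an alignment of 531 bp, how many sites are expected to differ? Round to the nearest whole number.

52

Invert JC69: p = (3/4)(1 − e^(−4d/3)) = 0.75 × (1 − e^(-0.138667)) = 0.75 × (1 − 0.870518) = 0.097112.
Expected differing sites = pL ≈ 0.097112 × 531 = 51.566472 ≈ 52.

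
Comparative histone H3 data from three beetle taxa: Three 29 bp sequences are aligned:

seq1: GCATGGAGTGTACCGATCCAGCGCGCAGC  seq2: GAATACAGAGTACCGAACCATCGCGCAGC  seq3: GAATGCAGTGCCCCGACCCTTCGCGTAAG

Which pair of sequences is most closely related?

seq1 and seq2

seq1–seq2: 6/29 differ, p = 0.207, d = 0.242.
seq1–seq3: 10/29 differ, p = 0.345, d = 0.462.
seq2–seq3: 9/29 differ, p = 0.310, d = 0.401.
The smallest distance is between seq1 and seq2.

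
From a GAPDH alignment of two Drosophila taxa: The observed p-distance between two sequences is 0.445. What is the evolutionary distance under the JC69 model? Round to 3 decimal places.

0.675

d = −(3/4) ln(1 − 4p/3) = −0.75 ln(1 − 0.593333) = −0.75 ln(0.406667)
  = −0.75 × (-0.899761) = 0.674821 substitutions/site.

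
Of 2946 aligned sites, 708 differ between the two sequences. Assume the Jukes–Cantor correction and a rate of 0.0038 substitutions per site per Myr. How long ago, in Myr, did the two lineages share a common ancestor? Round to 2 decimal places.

38.12

p = 708/2946 ≈ 0.240326.
d = −(3/4) ln(1 − 4p/3) = −0.75 ln(1 − 0.320435) = −0.75 ln(0.679565)
  = −0.75 × (-0.386302) = 0.289727 substitutions/site.
Under a molecular clock d = 2μt, so t = d/(2μ) = 0.289727 / (2 × 0.0038) = 38.12 Myr.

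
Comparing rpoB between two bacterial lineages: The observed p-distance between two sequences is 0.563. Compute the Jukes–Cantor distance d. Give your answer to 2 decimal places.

1.04

d = −(3/4) ln(1 − 4p/3) = −0.75 ln(1 − 0.750667) = −0.75 ln(0.249333)
  = −0.75 × (-1.388966) = 1.041725 substitutions/site.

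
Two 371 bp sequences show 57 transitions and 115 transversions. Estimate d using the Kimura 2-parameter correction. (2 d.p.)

P = 57/371 ≈ 0.153639 and Q = 115/371 ≈ 0.309973.
Under the Kimura two-parameter model, d = −½ ln(1 − 2P − Q) − ¼ ln(1 − 2Q).
1 − 2P − Q = 0.382749, giving −½ ln(0.382749) = 0.480188.
1 − 2Q = 0.380054, giving −¼ ln(0.380054) = 0.241860.
d = 0.480188 + 0.241860 = 0.722048.

0.72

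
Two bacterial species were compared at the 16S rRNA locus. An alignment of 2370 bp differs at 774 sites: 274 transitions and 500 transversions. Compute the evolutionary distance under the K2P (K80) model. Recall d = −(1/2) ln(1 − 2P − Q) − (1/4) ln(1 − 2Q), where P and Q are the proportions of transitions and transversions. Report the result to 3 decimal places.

0.429

P = 274/2370 ≈ 0.115612 and Q = 500/2370 ≈ 0.21097.
Under the Kimura two-parameter model, d = −½ ln(1 − 2P − Q) − ¼ ln(1 − 2Q).
1 − 2P − Q = 0.557806, giving −½ ln(0.557806) = 0.291872.
1 − 2Q = 0.57806, giving −¼ ln(0.57806) = 0.137019.
d = 0.291872 + 0.137019 = 0.428891.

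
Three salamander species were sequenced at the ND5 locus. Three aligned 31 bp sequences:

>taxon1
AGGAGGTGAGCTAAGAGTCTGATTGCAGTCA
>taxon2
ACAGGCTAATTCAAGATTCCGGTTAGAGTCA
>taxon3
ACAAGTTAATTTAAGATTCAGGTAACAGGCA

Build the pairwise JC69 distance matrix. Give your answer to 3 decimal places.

taxon1–taxon2: 13/31 sites differ → p ≈ 0.419355, d = −0.75 ln(1 − 0.55914) = 0.614271 ≈ 0.614.
taxon1–taxon3: 12/31 sites differ → p ≈ 0.387097, d = −0.75 ln(1 − 0.516129) = 0.544453 ≈ 0.544.
taxon2–taxon3: 7/31 sites differ → p ≈ 0.225806, d = −0.75 ln(1 − 0.301075) = 0.268659 ≈ 0.269.

d(taxon1,taxon2) = 0.614, d(taxon1,taxon3) = 0.544, d(taxon2,taxon3) = 0.269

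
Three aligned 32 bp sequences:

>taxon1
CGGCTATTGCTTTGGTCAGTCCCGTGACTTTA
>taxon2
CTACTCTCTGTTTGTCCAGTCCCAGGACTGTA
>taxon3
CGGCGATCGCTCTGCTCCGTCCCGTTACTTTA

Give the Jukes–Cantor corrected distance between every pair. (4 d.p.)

d(taxon1,taxon2) = 0.4598, d(taxon1,taxon3) = 0.2158, d(taxon2,taxon3) = 0.6566

taxon1–taxon2: 11/32 sites differ → p = 0.34375, d = −0.75 ln(1 − 0.458333) = 0.459828 ≈ 0.4598.
taxon1–taxon3: 6/32 sites differ → p = 0.1875, d = −0.75 ln(1 − 0.25) = 0.215762 ≈ 0.2158.
taxon2–taxon3: 14/32 sites differ → p = 0.4375, d = −0.75 ln(1 − 0.583333) = 0.656601 ≈ 0.6566.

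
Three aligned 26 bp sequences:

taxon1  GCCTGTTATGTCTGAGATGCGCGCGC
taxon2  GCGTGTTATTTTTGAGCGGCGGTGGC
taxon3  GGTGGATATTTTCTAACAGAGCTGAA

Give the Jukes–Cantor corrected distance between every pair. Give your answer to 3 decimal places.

d(taxon1,taxon2) = 0.396, d(taxon1,taxon3) = 1.288, d(taxon2,taxon3) = 0.717

taxon1–taxon2: 8/26 sites differ → p ≈ 0.307692, d = −0.75 ln(1 − 0.410256) = 0.396050 ≈ 0.396.
taxon1–taxon3: 16/26 sites differ → p ≈ 0.615385, d = −0.75 ln(1 − 0.820513) = 1.288239 ≈ 1.288.
taxon2–taxon3: 12/26 sites differ → p ≈ 0.461538, d = −0.75 ln(1 − 0.615384) = 0.716632 ≈ 0.717.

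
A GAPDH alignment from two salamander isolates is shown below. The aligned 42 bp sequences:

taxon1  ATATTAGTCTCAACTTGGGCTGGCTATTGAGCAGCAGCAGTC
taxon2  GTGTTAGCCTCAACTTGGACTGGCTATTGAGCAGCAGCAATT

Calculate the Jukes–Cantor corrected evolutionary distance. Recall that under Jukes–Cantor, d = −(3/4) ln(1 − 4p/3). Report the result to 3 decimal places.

The sequences differ at 6 of 42 sites (1, 3, 8, 19, 40, 42), so p = 6/42 ≈ 0.142857.
d = −(3/4) ln(1 − 4p/3) = −0.75 ln(1 − 0.190476) = −0.75 ln(0.809524)
  = −0.75 × (-0.211309) = 0.158482 substitutions/site.

0.158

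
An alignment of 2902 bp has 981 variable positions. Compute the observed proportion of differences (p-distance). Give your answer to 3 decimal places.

0.338

p = 981/2902 = 0.338042… ≈ 0.338 (to 3 d.p.).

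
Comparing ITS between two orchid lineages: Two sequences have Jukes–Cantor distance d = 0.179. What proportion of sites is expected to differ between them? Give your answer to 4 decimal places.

p = (3/4)(1 − e^(−4d/3)) = 0.75 × (1 − e^(-0.238667)) = 0.75 × (1 − 0.787677) = 0.159242.

0.1592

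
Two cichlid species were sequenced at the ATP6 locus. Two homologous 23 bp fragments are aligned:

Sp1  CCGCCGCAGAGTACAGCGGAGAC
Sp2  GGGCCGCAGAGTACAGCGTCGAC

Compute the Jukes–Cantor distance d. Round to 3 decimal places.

0.198

The sequences differ at 4 of 23 sites (1, 2, 19, 20), so p = 4/23 ≈ 0.173913.
d = −(3/4) ln(1 − 4p/3) = −0.75 ln(1 − 0.231884) = −0.75 ln(0.768116)
  = −0.75 × (-0.263815) = 0.197861 substitutions/site.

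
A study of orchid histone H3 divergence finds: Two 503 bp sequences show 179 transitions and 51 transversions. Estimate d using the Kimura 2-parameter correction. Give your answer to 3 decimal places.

0.895

P = 179/503 ≈ 0.355865 and Q = 51/503 ≈ 0.101392.
Under the Kimura two-parameter model, d = −½ ln(1 − 2P − Q) − ¼ ln(1 − 2Q).
1 − 2P − Q = 0.186878, giving −½ ln(0.186878) = 0.838650.
1 − 2Q = 0.797216, giving −¼ ln(0.797216) = 0.056657.
d = 0.838650 + 0.056657 = 0.895307.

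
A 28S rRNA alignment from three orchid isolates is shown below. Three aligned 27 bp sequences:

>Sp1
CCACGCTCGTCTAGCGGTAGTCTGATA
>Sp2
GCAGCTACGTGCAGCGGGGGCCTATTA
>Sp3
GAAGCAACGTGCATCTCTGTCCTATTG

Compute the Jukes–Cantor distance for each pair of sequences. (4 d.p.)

Sp1–Sp2: 12/27 sites differ → p ≈ 0.444444, d = −0.75 ln(1 − 0.592592) = 0.673455 ≈ 0.6735.
Sp1–Sp3: 17/27 sites differ → p ≈ 0.62963, d = −0.75 ln(1 − 0.839507) = 1.372129 ≈ 1.3721.
Sp2–Sp3: 8/27 sites differ → p ≈ 0.296296, d = −0.75 ln(1 − 0.395061) = 0.376971 ≈ 0.3770.

d(Sp1,Sp2) = 0.6735, d(Sp1,Sp3) = 1.3721, d(Sp2,Sp3) = 0.3770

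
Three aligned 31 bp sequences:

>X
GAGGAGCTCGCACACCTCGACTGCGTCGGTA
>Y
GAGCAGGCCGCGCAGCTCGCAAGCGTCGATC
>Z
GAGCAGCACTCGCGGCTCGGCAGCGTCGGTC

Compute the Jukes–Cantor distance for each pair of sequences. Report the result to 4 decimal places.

d(X,Y) = 0.4217, d(X,Z) = 0.3672, d(Y,Z) = 0.2687

X–Y: 10/31 sites differ → p ≈ 0.322581, d = −0.75 ln(1 − 0.430108) = 0.421731 ≈ 0.4217.
X–Z: 9/31 sites differ → p ≈ 0.290323, d = −0.75 ln(1 − 0.387097) = 0.367161 ≈ 0.3672.
Y–Z: 7/31 sites differ → p ≈ 0.225806, d = −0.75 ln(1 − 0.301075) = 0.268659 ≈ 0.2687.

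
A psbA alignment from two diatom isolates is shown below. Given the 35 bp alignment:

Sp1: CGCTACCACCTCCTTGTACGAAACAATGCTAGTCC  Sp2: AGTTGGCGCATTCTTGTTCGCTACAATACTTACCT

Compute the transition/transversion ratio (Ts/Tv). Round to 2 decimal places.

1.14

Transitions are A↔G and C↔T; transversions are all other mismatches.
Transitions: 8. Transversions: 7.
R = 8/7 = 1.142857… ≈ 1.14 (to 2 d.p.).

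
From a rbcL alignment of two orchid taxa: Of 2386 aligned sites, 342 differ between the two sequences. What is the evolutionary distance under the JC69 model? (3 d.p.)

0.159

p = 342/2386 ≈ 0.143336.
d = −(3/4) ln(1 − 4p/3) = −0.75 ln(1 − 0.191115) = −0.75 ln(0.808885)
  = −0.75 × (-0.212099) = 0.159074 substitutions/site.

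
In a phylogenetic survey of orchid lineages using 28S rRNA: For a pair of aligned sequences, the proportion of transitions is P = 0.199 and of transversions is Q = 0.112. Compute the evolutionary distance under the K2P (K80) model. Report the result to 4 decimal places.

0.4201

Under the Kimura two-parameter model, d = −½ ln(1 − 2P − Q) − ¼ ln(1 − 2Q).
1 − 2P − Q = 0.49, giving −½ ln(0.49) = 0.356675.
1 − 2Q = 0.776, giving −¼ ln(0.776) = 0.063401.
d = 0.356675 + 0.063401 = 0.420076.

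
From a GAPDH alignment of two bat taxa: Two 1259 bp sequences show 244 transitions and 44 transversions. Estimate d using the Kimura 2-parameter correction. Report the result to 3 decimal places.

P = 244/1259 ≈ 0.193805 and Q = 44/1259 ≈ 0.034948.
Under the Kimura two-parameter model, d = −½ ln(1 − 2P − Q) − ¼ ln(1 − 2Q).
1 − 2P − Q = 0.577442, giving −½ ln(0.577442) = 0.274574.
1 − 2Q = 0.930104, giving −¼ ln(0.930104) = 0.018115.
d = 0.274574 + 0.018115 = 0.292689.

0.293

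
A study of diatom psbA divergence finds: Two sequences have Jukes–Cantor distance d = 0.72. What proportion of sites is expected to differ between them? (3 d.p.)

p = (3/4)(1 − e^(−4d/3)) = 0.75 × (1 − e^(-0.96)) = 0.75 × (1 − 0.382893) = 0.462830.

0.463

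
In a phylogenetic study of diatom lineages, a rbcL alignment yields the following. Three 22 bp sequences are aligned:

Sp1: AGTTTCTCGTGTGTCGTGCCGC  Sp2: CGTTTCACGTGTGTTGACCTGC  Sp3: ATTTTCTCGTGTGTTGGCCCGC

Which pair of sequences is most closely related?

Sp1 and Sp3

Sp1–Sp2: 6/22 differ, p = 0.273, d = 0.339.
Sp1–Sp3: 4/22 differ, p = 0.182, d = 0.208.
Sp2–Sp3: 5/22 differ, p = 0.227, d = 0.271.
The smallest distance is between Sp1 and Sp3.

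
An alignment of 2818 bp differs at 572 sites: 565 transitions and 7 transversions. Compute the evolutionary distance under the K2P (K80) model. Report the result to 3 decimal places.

P = 565/2818 ≈ 0.200497 and Q = 7/2818 ≈ 0.002484.
Under the Kimura two-parameter model, d = −½ ln(1 − 2P − Q) − ¼ ln(1 − 2Q).
1 − 2P − Q = 0.596522, giving −½ ln(0.596522) = 0.258320.
1 − 2Q = 0.995032, giving −¼ ln(0.995032) = 0.001245.
d = 0.258320 + 0.001245 = 0.259565.

0.260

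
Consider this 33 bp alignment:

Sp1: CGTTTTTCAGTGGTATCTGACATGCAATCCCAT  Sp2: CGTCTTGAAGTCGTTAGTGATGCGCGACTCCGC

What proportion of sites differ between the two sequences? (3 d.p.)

0.455

The sequences differ at 15 of 33 positions.
p = 15/33 = 0.454545… ≈ 0.455 (to 3 d.p.).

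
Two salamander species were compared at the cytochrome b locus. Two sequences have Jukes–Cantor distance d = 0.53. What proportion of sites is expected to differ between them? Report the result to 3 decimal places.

0.380

p = (3/4)(1 − e^(−4d/3)) = 0.75 × (1 − e^(-0.706667)) = 0.75 × (1 − 0.493286) = 0.380036.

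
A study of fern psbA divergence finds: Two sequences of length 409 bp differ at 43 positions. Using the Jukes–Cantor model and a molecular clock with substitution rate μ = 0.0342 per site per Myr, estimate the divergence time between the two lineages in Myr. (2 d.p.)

p = 43/409 ≈ 0.105134.
d = −(3/4) ln(1 − 4p/3) = −0.75 ln(1 − 0.140179) = −0.75 ln(0.859821)
  = −0.75 × (-0.151031) = 0.113273 substitutions/site.
Under a molecular clock d = 2μt, so t = d/(2μ) = 0.113273 / (2 × 0.0342) = 1.66 Myr.

1.66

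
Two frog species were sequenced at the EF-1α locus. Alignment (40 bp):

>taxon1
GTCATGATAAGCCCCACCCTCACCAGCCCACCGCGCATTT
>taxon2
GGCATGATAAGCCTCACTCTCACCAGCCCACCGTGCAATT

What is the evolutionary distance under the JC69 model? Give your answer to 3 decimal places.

0.137

The sequences differ at 5 of 40 sites (2, 14, 18, 34, 38), so p = 5/40 = 0.125.
d = −(3/4) ln(1 − 4p/3) = −0.75 ln(1 − 0.166667) = −0.75 ln(0.833333)
  = −0.75 × (-0.182322) = 0.136742 substitutions/site.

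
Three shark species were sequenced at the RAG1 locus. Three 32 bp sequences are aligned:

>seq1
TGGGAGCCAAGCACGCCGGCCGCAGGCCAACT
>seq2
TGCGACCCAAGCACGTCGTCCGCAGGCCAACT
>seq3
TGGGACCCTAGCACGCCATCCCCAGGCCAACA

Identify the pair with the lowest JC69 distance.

seq1–seq2: 4/32 differ, p = 0.125, d = 0.137.
seq1–seq3: 6/32 differ, p = 0.188, d = 0.216.
seq2–seq3: 6/32 differ, p = 0.188, d = 0.216.
The smallest distance is between seq1 and seq2.

seq1 and seq2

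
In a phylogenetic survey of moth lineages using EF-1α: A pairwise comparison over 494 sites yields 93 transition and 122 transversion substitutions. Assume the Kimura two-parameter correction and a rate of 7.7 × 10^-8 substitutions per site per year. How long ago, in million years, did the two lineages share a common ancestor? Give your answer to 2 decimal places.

4.28

P = 93/494 ≈ 0.188259 and Q = 122/494 ≈ 0.246964.
Under the Kimura two-parameter model, d = −½ ln(1 − 2P − Q) − ¼ ln(1 − 2Q).
1 − 2P − Q = 0.376518, giving −½ ln(0.376518) = 0.488395.
1 − 2Q = 0.506072, giving −¼ ln(0.506072) = 0.170269.
d = 0.488395 + 0.170269 = 0.658664.
Under a molecular clock d = 2μt, so t = d/(2μ) = 0.658664 / (2 × 7.7 × 10^-8) = 4.28 million years.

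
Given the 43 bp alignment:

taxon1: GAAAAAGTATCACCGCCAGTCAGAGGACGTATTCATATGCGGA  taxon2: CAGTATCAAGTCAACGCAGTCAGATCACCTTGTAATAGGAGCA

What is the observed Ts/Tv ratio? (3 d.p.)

Transitions are A↔G and C↔T; transversions are all other mismatches.
Transitions: 2. Transversions: 20.
R = 2/20 = 0.100.

0.100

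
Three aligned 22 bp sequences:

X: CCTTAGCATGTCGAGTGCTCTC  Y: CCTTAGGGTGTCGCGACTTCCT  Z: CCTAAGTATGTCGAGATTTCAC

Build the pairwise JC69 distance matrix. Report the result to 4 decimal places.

X–Y: 8/22 sites differ → p ≈ 0.363636, d = −0.75 ln(1 − 0.484848) = 0.497470 ≈ 0.4975.
X–Z: 6/22 sites differ → p ≈ 0.272727, d = −0.75 ln(1 − 0.363636) = 0.338988 ≈ 0.3390.
Y–Z: 7/22 sites differ → p ≈ 0.318182, d = −0.75 ln(1 − 0.424243) = 0.414052 ≈ 0.4141.

d(X,Y) = 0.4975, d(X,Z) = 0.3390, d(Y,Z) = 0.4141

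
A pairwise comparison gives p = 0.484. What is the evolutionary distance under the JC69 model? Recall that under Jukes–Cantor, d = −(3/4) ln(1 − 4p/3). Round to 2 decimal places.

d = −(3/4) ln(1 − 4p/3) = −0.75 ln(1 − 0.645333) = −0.75 ln(0.354667)
  = −0.75 × (-1.036576) = 0.777432 substitutions/site.

0.78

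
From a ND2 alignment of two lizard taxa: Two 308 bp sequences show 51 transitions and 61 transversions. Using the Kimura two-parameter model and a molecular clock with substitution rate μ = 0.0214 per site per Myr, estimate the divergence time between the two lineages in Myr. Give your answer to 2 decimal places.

P = 51/308 ≈ 0.165584 and Q = 61/308 ≈ 0.198052.
Under the Kimura two-parameter model, d = −½ ln(1 − 2P − Q) − ¼ ln(1 − 2Q).
1 − 2P − Q = 0.47078, giving −½ ln(0.47078) = 0.376682.
1 − 2Q = 0.603896, giving −¼ ln(0.603896) = 0.126088.
d = 0.376682 + 0.126088 = 0.502770.
Under a molecular clock d = 2μt, so t = d/(2μ) = 0.502770 / (2 × 0.0214) = 11.75 Myr.

11.75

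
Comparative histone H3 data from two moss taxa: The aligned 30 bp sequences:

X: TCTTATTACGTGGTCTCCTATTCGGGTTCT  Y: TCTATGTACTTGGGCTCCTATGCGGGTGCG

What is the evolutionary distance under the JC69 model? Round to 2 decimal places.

0.33

The sequences differ at 8 of 30 sites (4, 5, 6, 10, 14, 22, 28, 30), so p = 8/30 ≈ 0.266667.
d = −(3/4) ln(1 − 4p/3) = −0.75 ln(1 − 0.355556) = −0.75 ln(0.644444)
  = −0.75 × (-0.439367) = 0.329525 substitutions/site.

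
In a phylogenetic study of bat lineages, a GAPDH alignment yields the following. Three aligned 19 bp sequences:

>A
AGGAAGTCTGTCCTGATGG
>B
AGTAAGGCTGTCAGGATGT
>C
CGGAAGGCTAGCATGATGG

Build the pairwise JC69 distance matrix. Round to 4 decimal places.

d(A,B) = 0.3241, d(A,C) = 0.3241, d(B,C) = 0.4099

A–B: 5/19 sites differ → p ≈ 0.263158, d = −0.75 ln(1 − 0.350877) = 0.324100 ≈ 0.3241.
A–C: 5/19 sites differ → p ≈ 0.263158, d = −0.75 ln(1 − 0.350877) = 0.324100 ≈ 0.3241.
B–C: 6/19 sites differ → p ≈ 0.315789, d = −0.75 ln(1 − 0.421052) = 0.409907 ≈ 0.4099.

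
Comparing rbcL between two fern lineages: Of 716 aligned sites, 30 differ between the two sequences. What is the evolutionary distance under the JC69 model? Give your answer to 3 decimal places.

0.043

p = 30/716 ≈ 0.041899.
d = −(3/4) ln(1 − 4p/3) = −0.75 ln(1 − 0.055865) = −0.75 ln(0.944135)
  = −0.75 × (-0.057486) = 0.043115 substitutions/site.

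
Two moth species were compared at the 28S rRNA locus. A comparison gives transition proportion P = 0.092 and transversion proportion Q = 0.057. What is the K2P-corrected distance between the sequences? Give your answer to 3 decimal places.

0.168

Under the Kimura two-parameter model, d = −½ ln(1 − 2P − Q) − ¼ ln(1 − 2Q).
1 − 2P − Q = 0.759, giving −½ ln(0.759) = 0.137877.
1 − 2Q = 0.886, giving −¼ ln(0.886) = 0.030260.
d = 0.137877 + 0.030260 = 0.168137.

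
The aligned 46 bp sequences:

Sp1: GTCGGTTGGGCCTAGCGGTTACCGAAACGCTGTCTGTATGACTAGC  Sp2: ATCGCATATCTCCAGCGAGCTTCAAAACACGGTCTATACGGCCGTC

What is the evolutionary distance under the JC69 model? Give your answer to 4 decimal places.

The sequences differ at 22 of 46 sites, so p = 22/46 ≈ 0.478261.
d = −(3/4) ln(1 − 4p/3) = −0.75 ln(1 − 0.637681) = −0.75 ln(0.362319)
  = −0.75 × (-1.015230) = 0.761423 substitutions/site.

0.7614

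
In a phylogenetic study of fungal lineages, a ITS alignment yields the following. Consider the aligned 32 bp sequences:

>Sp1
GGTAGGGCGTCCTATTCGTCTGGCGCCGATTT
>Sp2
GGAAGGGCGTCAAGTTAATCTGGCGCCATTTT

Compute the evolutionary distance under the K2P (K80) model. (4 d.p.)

0.3043

Of 32 sites, 3 differences are transitions and 5 are transversions, so P = 3/32 = 0.09375 and Q = 5/32 = 0.15625.
Under the Kimura two-parameter model, d = −½ ln(1 − 2P − Q) − ¼ ln(1 − 2Q).
1 − 2P − Q = 0.65625, giving −½ ln(0.65625) = 0.210607.
1 − 2Q = 0.6875, giving −¼ ln(0.6875) = 0.093673.
d = 0.210607 + 0.093673 = 0.304280.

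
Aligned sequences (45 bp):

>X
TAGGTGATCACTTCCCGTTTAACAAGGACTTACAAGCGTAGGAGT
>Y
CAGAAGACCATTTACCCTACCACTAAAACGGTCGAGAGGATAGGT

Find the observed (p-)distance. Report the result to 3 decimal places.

The sequences differ at 22 of 45 positions.
p = 22/45 = 0.488888… ≈ 0.489 (to 3 d.p.).

0.489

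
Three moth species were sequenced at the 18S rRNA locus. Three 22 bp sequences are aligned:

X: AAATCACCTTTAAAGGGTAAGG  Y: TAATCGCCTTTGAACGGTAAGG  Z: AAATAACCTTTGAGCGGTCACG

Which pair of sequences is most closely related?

X–Y: 4/22 differ, p = 0.182, d = 0.208.
X–Z: 6/22 differ, p = 0.273, d = 0.339.
Y–Z: 6/22 differ, p = 0.273, d = 0.339.
The smallest distance is between X and Y.

X and Y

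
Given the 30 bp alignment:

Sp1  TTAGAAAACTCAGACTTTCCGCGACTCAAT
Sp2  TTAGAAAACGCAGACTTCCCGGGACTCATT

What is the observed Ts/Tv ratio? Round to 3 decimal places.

0.333

Transitions are A↔G and C↔T; transversions are all other mismatches.
Transitions: 1. Transversions: 3.
R = 1/3 = 0.333333… ≈ 0.333 (to 3 d.p.).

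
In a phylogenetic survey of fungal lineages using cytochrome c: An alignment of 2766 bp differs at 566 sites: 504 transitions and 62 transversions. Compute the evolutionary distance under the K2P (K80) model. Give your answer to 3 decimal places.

0.256

P = 504/2766 ≈ 0.182213 and Q = 62/2766 ≈ 0.022415.
Under the Kimura two-parameter model, d = −½ ln(1 − 2P − Q) − ¼ ln(1 − 2Q).
1 − 2P − Q = 0.613159, giving −½ ln(0.613159) = 0.244565.
1 − 2Q = 0.95517, giving −¼ ln(0.95517) = 0.011466.
d = 0.244565 + 0.011466 = 0.256031.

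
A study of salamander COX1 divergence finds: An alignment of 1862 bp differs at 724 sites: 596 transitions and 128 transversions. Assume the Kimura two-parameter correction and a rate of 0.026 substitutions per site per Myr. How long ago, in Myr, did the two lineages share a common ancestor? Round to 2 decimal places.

P = 596/1862 ≈ 0.320086 and Q = 128/1862 ≈ 0.068743.
Under the Kimura two-parameter model, d = −½ ln(1 − 2P − Q) − ¼ ln(1 − 2Q).
1 − 2P − Q = 0.291085, giving −½ ln(0.291085) = 0.617070.
1 − 2Q = 0.862514, giving −¼ ln(0.862514) = 0.036976.
d = 0.617070 + 0.036976 = 0.654046.
Under a molecular clock d = 2μt, so t = d/(2μ) = 0.654046 / (2 × 0.026) = 12.58 Myr.

12.58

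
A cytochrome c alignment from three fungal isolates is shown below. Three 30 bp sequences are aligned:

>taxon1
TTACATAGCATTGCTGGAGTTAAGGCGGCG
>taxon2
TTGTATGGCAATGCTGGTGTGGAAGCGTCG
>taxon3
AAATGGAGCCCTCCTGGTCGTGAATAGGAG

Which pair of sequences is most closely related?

taxon1–taxon2: 9/30 differ, p = 0.300, d = 0.383.
taxon1–taxon3: 16/30 differ, p = 0.533, d = 0.931.
taxon2–taxon3: 16/30 differ, p = 0.533, d = 0.931.
The smallest distance is between taxon1 and taxon2.

taxon1 and taxon2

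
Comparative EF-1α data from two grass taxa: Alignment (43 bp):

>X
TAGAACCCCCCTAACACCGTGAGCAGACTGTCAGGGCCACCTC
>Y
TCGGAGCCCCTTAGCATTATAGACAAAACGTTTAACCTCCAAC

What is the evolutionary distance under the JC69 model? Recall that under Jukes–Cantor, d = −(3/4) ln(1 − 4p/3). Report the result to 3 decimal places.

The sequences differ at 23 of 43 sites, so p = 23/43 ≈ 0.534884.
d = −(3/4) ln(1 − 4p/3) = −0.75 ln(1 − 0.713179) = −0.75 ln(0.286821)
  = −0.75 × (-1.248897) = 0.936673 substitutions/site.

0.937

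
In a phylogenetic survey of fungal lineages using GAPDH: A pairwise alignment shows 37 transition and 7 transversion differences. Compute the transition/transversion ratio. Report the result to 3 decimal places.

R = 37/7 = 5.285714… ≈ 5.286 (to 3 d.p.).

5.286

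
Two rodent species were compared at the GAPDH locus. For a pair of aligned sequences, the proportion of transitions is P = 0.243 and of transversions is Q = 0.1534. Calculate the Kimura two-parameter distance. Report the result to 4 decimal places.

Under the Kimura two-parameter model, d = −½ ln(1 − 2P − Q) − ¼ ln(1 − 2Q).
1 − 2P − Q = 0.3606, giving −½ ln(0.3606) = 0.509993.
1 − 2Q = 0.6932, giving −¼ ln(0.6932) = 0.091609.
d = 0.509993 + 0.091609 = 0.601602.

0.6016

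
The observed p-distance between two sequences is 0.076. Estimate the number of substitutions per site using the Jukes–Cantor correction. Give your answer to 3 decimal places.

0.080

d = −(3/4) ln(1 − 4p/3) = −0.75 ln(1 − 0.101333) = −0.75 ln(0.898667)
  = −0.75 × (-0.106843) = 0.080132 substitutions/site.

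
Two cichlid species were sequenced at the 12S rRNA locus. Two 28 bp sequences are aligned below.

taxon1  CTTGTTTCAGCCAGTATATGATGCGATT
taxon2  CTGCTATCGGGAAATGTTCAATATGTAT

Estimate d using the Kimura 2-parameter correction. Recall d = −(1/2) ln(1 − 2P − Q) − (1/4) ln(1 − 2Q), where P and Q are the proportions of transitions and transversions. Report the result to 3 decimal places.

0.982

Of 28 sites, 7 differences are transitions and 8 are transversions, so P = 7/28 = 0.25 and Q = 8/28 ≈ 0.285714.
Under the Kimura two-parameter model, d = −½ ln(1 − 2P − Q) − ¼ ln(1 − 2Q).
1 − 2P − Q = 0.214286, giving −½ ln(0.214286) = 0.770222.
1 − 2Q = 0.428572, giving −¼ ln(0.428572) = 0.211824.
d = 0.770222 + 0.211824 = 0.982046.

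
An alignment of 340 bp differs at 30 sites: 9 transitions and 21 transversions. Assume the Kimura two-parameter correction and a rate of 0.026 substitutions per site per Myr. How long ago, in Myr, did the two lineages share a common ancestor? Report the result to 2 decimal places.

P = 9/340 ≈ 0.026471 and Q = 21/340 ≈ 0.061765.
Under the Kimura two-parameter model, d = −½ ln(1 − 2P − Q) − ¼ ln(1 − 2Q).
1 − 2P − Q = 0.885293, giving −½ ln(0.885293) = 0.060918.
1 − 2Q = 0.87647, giving −¼ ln(0.87647) = 0.032963.
d = 0.060918 + 0.032963 = 0.093881.
Under a molecular clock d = 2μt, so t = d/(2μ) = 0.093881 / (2 × 0.026) = 1.81 Myr.

1.81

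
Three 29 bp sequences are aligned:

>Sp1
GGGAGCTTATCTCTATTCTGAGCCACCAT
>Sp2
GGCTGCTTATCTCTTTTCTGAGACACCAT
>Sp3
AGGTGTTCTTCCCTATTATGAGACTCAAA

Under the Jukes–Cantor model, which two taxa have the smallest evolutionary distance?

Sp1–Sp2: 4/29 differ, p = 0.138, d = 0.152.
Sp1–Sp3: 11/29 differ, p = 0.379, d = 0.529.
Sp2–Sp3: 11/29 differ, p = 0.379, d = 0.529.
The smallest distance is between Sp1 and Sp2.

Sp1 and Sp2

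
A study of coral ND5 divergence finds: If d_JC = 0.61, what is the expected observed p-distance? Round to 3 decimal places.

0.417

p = (3/4)(1 − e^(−4d/3)) = 0.75 × (1 − e^(-0.813333)) = 0.75 × (1 − 0.443378) = 0.417467.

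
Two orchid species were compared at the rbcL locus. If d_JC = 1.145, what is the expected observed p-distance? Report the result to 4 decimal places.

p = (3/4)(1 − e^(−4d/3)) = 0.75 × (1 − e^(-1.526667)) = 0.75 × (1 − 0.217259) = 0.587056.

0.5871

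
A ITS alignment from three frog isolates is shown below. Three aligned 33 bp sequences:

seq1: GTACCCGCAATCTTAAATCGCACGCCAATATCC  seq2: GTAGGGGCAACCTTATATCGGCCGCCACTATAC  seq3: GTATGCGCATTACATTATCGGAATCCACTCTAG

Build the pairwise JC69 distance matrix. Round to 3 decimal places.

d(seq1,seq2) = 0.339, d(seq1,seq3) = 0.699, d(seq2,seq3) = 0.559

seq1–seq2: 9/33 sites differ → p ≈ 0.272727, d = −0.75 ln(1 − 0.363636) = 0.338988 ≈ 0.339.
seq1–seq3: 15/33 sites differ → p ≈ 0.454545, d = −0.75 ln(1 − 0.60606) = 0.698667 ≈ 0.699.
seq2–seq3: 13/33 sites differ → p ≈ 0.393939, d = −0.75 ln(1 − 0.525252) = 0.558728 ≈ 0.559.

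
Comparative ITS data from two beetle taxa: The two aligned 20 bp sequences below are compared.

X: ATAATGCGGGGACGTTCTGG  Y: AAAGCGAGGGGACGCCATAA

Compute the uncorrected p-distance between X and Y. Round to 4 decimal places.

0.4500

The sequences differ at 9 of 20 positions (sites 2, 4, 5, 7, 15, 16, 17, 19, 20).
p = 9/20 = 0.4500.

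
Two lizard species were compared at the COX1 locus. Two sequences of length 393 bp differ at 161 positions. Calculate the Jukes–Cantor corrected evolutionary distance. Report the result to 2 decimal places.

p = 161/393 ≈ 0.409669.
d = −(3/4) ln(1 − 4p/3) = −0.75 ln(1 − 0.546225) = −0.75 ln(0.453775)
  = −0.75 × (-0.790154) = 0.592616 substitutions/site.

0.59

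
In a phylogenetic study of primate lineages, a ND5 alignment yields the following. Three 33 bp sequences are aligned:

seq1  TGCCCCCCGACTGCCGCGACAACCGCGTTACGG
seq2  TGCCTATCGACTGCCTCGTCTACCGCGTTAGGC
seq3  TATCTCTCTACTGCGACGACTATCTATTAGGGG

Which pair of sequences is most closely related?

seq1 and seq2

seq1–seq2: 8/33 differ, p = 0.242, d = 0.293.
seq1–seq3: 15/33 differ, p = 0.455, d = 0.699.
seq2–seq3: 14/33 differ, p = 0.424, d = 0.625.
The smallest distance is between seq1 and seq2.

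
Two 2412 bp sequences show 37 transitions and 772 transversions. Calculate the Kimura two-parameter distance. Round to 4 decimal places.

0.4715

P = 37/2412 ≈ 0.01534 and Q = 772/2412 ≈ 0.320066.
Under the Kimura two-parameter model, d = −½ ln(1 − 2P − Q) − ¼ ln(1 − 2Q).
1 − 2P − Q = 0.649254, giving −½ ln(0.649254) = 0.215966.
1 − 2Q = 0.359868, giving −¼ ln(0.359868) = 0.255504.
d = 0.215966 + 0.255504 = 0.471470.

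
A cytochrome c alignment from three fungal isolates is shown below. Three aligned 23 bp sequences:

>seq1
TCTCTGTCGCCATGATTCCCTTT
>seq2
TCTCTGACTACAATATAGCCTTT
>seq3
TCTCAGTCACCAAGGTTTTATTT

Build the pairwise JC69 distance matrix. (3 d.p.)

d(seq1,seq2) = 0.390, d(seq1,seq3) = 0.390, d(seq2,seq3) = 0.650

seq1–seq2: 7/23 sites differ → p ≈ 0.304348, d = −0.75 ln(1 − 0.405797) = 0.390401 ≈ 0.390.
seq1–seq3: 7/23 sites differ → p ≈ 0.304348, d = −0.75 ln(1 − 0.405797) = 0.390401 ≈ 0.390.
seq2–seq3: 10/23 sites differ → p ≈ 0.434783, d = −0.75 ln(1 − 0.579711) = 0.650110 ≈ 0.650.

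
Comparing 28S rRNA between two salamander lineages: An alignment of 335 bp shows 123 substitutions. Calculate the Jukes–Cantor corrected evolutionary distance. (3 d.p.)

0.504

p = 123/335 ≈ 0.367164.
d = −(3/4) ln(1 − 4p/3) = −0.75 ln(1 − 0.489552) = −0.75 ln(0.510448)
  = −0.75 × (-0.672467) = 0.504350 substitutions/site.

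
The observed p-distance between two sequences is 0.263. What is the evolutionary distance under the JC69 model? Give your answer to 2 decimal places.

0.32

d = −(3/4) ln(1 − 4p/3) = −0.75 ln(1 − 0.350667) = −0.75 ln(0.649333)
  = −0.75 × (-0.431810) = 0.323858 substitutions/site.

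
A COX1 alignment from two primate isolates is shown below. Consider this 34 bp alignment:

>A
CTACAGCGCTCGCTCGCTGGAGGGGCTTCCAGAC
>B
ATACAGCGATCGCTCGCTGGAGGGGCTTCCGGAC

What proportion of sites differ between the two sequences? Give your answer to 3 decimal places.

0.088

The sequences differ at 3 of 34 positions (sites 1, 9, 31).
p = 3/34 = 0.088235… ≈ 0.088 (to 3 d.p.).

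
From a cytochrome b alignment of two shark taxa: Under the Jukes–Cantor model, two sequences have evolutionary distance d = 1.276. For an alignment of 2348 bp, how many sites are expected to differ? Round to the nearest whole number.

1440

Invert JC69: p = (3/4)(1 − e^(−4d/3)) = 0.75 × (1 − e^(-1.701333)) = 0.75 × (1 − 0.182440) = 0.613170.
Expected differing sites = pL ≈ 0.613170 × 2348 = 1439.72316 ≈ 1440.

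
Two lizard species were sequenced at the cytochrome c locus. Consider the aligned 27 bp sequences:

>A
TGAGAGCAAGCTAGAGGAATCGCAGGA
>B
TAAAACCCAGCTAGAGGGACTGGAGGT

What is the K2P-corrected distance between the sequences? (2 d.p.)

0.45

Of 27 sites, 5 differences are transitions and 4 are transversions, so P = 5/27 ≈ 0.185185 and Q = 4/27 ≈ 0.148148.
Under the Kimura two-parameter model, d = −½ ln(1 − 2P − Q) − ¼ ln(1 − 2Q).
1 − 2P − Q = 0.481482, giving −½ ln(0.481482) = 0.365443.
1 − 2Q = 0.703704, giving −¼ ln(0.703704) = 0.087849.
d = 0.365443 + 0.087849 = 0.453292.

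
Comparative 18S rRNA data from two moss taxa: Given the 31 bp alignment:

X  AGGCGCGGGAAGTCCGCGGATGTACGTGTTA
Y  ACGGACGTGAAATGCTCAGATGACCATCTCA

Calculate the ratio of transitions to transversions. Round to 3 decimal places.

0.625

Transitions are A↔G and C↔T; transversions are all other mismatches.
Transitions: 5. Transversions: 8.
R = 5/8 = 0.625.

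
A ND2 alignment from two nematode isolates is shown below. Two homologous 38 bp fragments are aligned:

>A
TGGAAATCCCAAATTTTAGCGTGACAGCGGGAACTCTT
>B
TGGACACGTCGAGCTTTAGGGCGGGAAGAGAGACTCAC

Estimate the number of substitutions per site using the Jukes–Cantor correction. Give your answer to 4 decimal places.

0.7489

The sequences differ at 18 of 38 sites, so p = 18/38 ≈ 0.473684.
d = −(3/4) ln(1 − 4p/3) = −0.75 ln(1 − 0.631579) = −0.75 ln(0.368421)
  = −0.75 × (-0.998529) = 0.748897 substitutions/site.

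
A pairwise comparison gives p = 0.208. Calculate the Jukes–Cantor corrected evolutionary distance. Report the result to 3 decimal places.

0.244

d = −(3/4) ln(1 − 4p/3) = −0.75 ln(1 − 0.277333) = −0.75 ln(0.722667)
  = −0.75 × (-0.324807) = 0.243605 substitutions/site.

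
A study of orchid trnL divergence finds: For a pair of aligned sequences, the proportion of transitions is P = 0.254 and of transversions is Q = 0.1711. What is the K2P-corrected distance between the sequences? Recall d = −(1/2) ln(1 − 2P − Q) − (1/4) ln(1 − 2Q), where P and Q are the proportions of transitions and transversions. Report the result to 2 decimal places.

Under the Kimura two-parameter model, d = −½ ln(1 − 2P − Q) − ¼ ln(1 − 2Q).
1 − 2P − Q = 0.3209, giving −½ ln(0.3209) = 0.568313.
1 − 2Q = 0.6578, giving −¼ ln(0.6578) = 0.104714.
d = 0.568313 + 0.104714 = 0.673027.

0.67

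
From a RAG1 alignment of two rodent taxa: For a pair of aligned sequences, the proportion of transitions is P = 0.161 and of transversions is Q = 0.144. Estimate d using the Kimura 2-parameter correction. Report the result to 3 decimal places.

0.399

Under the Kimura two-parameter model, d = −½ ln(1 − 2P − Q) − ¼ ln(1 − 2Q).
1 − 2P − Q = 0.534, giving −½ ln(0.534) = 0.313680.
1 − 2Q = 0.712, giving −¼ ln(0.712) = 0.084919.
d = 0.313680 + 0.084919 = 0.398599.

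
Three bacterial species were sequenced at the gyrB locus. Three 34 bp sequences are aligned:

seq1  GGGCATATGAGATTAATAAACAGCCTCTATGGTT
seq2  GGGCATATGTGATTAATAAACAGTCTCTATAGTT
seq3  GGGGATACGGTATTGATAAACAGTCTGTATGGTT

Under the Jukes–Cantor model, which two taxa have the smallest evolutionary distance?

seq1–seq2: 3/34 differ, p = 0.088, d = 0.094.
seq1–seq3: 7/34 differ, p = 0.206, d = 0.241.
seq2–seq3: 7/34 differ, p = 0.206, d = 0.241.
The smallest distance is between seq1 and seq2.

seq1 and seq2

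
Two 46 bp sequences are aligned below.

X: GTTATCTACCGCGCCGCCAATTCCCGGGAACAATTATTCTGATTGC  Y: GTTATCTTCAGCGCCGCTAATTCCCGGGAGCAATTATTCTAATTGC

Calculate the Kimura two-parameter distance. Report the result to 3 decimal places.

0.118

Of 46 sites, 3 differences are transitions and 2 are transversions, so P = 3/46 ≈ 0.065217 and Q = 2/46 ≈ 0.043478.
Under the Kimura two-parameter model, d = −½ ln(1 − 2P − Q) − ¼ ln(1 − 2Q).
1 − 2P − Q = 0.826088, giving −½ ln(0.826088) = 0.095527.
1 − 2Q = 0.913044, giving −¼ ln(0.913044) = 0.022743.
d = 0.095527 + 0.022743 = 0.118270.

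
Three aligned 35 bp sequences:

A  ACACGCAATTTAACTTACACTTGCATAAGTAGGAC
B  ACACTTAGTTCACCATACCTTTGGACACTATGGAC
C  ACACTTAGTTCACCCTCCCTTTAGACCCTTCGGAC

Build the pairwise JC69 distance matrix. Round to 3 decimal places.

A–B: 14/35 sites differ → p = 0.4, d = −0.75 ln(1 − 0.533333) = 0.571605 ≈ 0.572.
A–C: 16/35 sites differ → p ≈ 0.457143, d = −0.75 ln(1 − 0.609524) = 0.705292 ≈ 0.705.
B–C: 6/35 sites differ → p ≈ 0.171429, d = −0.75 ln(1 − 0.228572) = 0.194634 ≈ 0.195.

d(A,B) = 0.572, d(A,C) = 0.705, d(B,C) = 0.195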